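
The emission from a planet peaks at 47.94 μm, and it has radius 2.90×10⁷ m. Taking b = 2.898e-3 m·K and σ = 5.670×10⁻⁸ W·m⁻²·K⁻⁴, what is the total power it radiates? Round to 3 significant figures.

P ≈ 8.00×10¹⁵ W

Wien's law: T = b/λ_max = 2.898×10⁻³/4.794×10⁻⁵ = 60.4506 K.
Surface area A = 4πR² = 4π(2.90×10⁷ m)² = 1.05683×10¹⁶ m².
Then P = σAT⁴ = 5.670×10⁻⁸×1.05683×10¹⁶×(60.4506)⁴ = 8.00×10¹⁵ W.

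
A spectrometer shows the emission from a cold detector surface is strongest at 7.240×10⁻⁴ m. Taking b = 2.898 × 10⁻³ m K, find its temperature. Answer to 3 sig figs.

T ≈ 4.00 K

Wien's law gives T = b/λ_max = (2.898×10⁻³ m·K)/(7.240×10⁻⁴ m) = 4.00 K.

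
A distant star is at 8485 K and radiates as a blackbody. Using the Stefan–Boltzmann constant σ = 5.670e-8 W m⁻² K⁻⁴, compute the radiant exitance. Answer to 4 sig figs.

Stefan–Boltzmann: I = σT⁴ = 5.670×10⁻⁸ × (8485)⁴ = 2.939×10⁸ W/m².

I ≈ 2.939×10⁸ W/m²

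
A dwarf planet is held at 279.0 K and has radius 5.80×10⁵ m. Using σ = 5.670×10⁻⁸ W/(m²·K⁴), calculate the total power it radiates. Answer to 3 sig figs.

P ≈ 1.45×10¹⁵ W

Surface area A = 4πR² = 4π(5.80×10⁵ m)² = 4.22733×10¹² m².
P = σAT⁴ = 5.670×10⁻⁸ × 4.22733×10¹² × (279.0)⁴ = 1.45×10¹⁵ W.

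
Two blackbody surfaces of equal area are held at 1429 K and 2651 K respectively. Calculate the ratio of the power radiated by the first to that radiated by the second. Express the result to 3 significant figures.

P₁/P₂ ≈ 0.0844

With equal areas, P₁/P₂ = (T₁/T₂)⁴ = (1429/2651)⁴ = 0.0844.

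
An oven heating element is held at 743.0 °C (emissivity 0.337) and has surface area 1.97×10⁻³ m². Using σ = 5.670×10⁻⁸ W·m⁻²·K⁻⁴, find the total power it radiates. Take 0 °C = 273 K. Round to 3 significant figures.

P ≈ 40.1 W

T = 743.0 °C + 273 = 1016.0 K.
Area A = 1.97×10⁻³ m².
P = εσAT⁴ = 0.337 × 5.670×10⁻⁸ × 1.97×10⁻³ × (1016.0)⁴ = 40.1 W.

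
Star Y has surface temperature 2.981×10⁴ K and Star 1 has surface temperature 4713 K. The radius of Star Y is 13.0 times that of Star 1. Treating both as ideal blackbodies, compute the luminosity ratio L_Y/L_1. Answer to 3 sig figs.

L_Y/L_1 ≈ 2.70×10⁵

L ∝ R²T⁴, so L_Y/L_1 = (R_Y/R_1)²(T_Y/T_1)⁴ = (13.0)² × (2.981×10⁴/4713)⁴ = 169 × 1600.51 = 2.70×10⁵.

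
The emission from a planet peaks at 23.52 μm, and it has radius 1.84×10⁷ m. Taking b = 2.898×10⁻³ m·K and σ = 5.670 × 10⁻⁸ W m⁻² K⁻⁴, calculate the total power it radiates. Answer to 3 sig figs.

P ≈ 5.56×10¹⁶ W

Wien's law: T = b/λ_max = 2.898×10⁻³/2.352×10⁻⁵ = 123.214 K.
Surface area A = 4πR² = 4π(1.84×10⁷ m)² = 4.25447×10¹⁵ m².
Then P = σAT⁴ = 5.670×10⁻⁸×4.25447×10¹⁵×(123.214)⁴ = 5.56×10¹⁶ W.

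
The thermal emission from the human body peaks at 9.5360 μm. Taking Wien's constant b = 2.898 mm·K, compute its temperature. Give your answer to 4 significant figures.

Wien's law gives T = b/λ_max = (2.898×10⁻³ m·K)/(9.5360×10⁻⁶ m) = 303.9 K.

T ≈ 303.9 K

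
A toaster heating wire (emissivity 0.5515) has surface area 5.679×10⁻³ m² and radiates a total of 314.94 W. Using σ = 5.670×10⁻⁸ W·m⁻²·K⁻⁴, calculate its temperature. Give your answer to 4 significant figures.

Area A = 5.679×10⁻³ m².
P = εσAT⁴ ⇒ T = (P/(εσA))^(1/4) = (314.94/(0.5515×5.670×10⁻⁸×5.679×10⁻³))^(1/4) = 1154 K.

T ≈ 1154 K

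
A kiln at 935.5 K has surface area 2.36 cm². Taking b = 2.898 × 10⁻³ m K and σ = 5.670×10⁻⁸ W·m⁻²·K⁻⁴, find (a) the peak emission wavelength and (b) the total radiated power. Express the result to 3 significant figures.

(a) λ_max = b/T = 2.898×10⁻³/935.5 = 3.098×10⁻⁶ m = 3.10 μm.
Area A = 2.36 cm² = 2.36×10⁻⁴ m².
(b) P = σAT⁴ = 5.670×10⁻⁸×2.36×10⁻⁴×(935.5)⁴ = 10.2 W.

λ_max ≈ 3.10 μm; P ≈ 10.2 W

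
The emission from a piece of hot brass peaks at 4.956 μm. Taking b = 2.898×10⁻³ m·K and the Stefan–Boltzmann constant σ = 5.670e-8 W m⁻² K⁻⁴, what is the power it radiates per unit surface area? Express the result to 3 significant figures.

Wien's law: T = b/λ_max = 2.898×10⁻³/4.956×10⁻⁶ = 584.746 K.
Then I = σT⁴ = 5.670×10⁻⁸×(584.746)⁴ = 6.63×10³ W/m².

I ≈ 6.63×10³ W/m²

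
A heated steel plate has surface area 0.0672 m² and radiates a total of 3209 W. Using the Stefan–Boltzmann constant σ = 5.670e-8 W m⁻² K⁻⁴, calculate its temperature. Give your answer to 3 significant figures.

Area A = 0.0672 m².
P = σAT⁴ ⇒ T = (P/(σA))^(1/4) = (3209/(5.670×10⁻⁸×0.0672))^(1/4) = 958 K.

T ≈ 958 K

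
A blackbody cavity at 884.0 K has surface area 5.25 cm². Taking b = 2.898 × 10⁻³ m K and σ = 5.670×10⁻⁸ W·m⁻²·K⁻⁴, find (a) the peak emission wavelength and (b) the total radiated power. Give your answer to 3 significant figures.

(a) λ_max = b/T = 2.898×10⁻³/884.0 = 3.278×10⁻⁶ m = 3.28 μm.
Area A = 5.25 cm² = 5.25×10⁻⁴ m².
(b) P = σAT⁴ = 5.670×10⁻⁸×5.25×10⁻⁴×(884.0)⁴ = 18.2 W.

λ_max ≈ 3.28 μm; P ≈ 18.2 W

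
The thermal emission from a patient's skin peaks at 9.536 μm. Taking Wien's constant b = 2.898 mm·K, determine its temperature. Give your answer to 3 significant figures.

T ≈ 304 K

Wien's law gives T = b/λ_max = (2.898×10⁻³ m·K)/(9.536×10⁻⁶ m) = 304 K.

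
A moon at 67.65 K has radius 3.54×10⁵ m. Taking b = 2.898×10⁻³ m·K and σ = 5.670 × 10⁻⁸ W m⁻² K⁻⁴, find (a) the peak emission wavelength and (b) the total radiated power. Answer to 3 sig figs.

λ_max ≈ 42.8 μm; P ≈ 1.87×10¹² W

(a) λ_max = b/T = 2.898×10⁻³/67.65 = 4.284×10⁻⁵ m = 42.8 μm.
Surface area A = 4πR² = 4π(3.54×10⁵ m)² = 1.57477×10¹² m².
(b) P = σAT⁴ = 5.670×10⁻⁸×1.57477×10¹²×(67.65)⁴ = 1.87×10¹² W.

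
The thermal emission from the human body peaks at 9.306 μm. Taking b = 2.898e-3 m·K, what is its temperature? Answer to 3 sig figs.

T ≈ 311 K

Wien's law gives T = b/λ_max = (2.898×10⁻³ m·K)/(9.306×10⁻⁶ m) = 311 K.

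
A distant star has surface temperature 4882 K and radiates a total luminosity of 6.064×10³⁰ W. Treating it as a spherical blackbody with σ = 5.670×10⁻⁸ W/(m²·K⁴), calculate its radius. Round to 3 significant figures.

R ≈ 1.22×10¹¹ m

L = 4πR²σT⁴ ⇒ R = √(L/(4πσT⁴)).
σT⁴ = 3.22088×10⁷ W/m², so R = √(6.064×10³⁰/(4π×3.22088×10⁷)) = 1.22×10¹¹ m.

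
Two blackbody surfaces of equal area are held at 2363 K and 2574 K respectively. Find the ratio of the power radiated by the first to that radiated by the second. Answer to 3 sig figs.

With equal areas, P₁/P₂ = (T₁/T₂)⁴ = (2363/2574)⁴ = 0.710.

P₁/P₂ ≈ 0.710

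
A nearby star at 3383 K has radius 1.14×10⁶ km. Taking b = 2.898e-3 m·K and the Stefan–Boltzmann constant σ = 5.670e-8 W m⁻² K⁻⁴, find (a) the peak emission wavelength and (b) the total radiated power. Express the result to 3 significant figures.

λ_max ≈ 857 nm; P ≈ 1.21×10²⁶ W

(a) λ_max = b/T = 2.898×10⁻³/3383 = 8.566×10⁻⁷ m = 857 nm.
Surface area A = 4πR² = 4π(1.14×10⁹ m)² = 1.63313×10¹⁹ m².
(b) P = σAT⁴ = 5.670×10⁻⁸×1.63313×10¹⁹×(3383)⁴ = 1.21×10²⁶ W.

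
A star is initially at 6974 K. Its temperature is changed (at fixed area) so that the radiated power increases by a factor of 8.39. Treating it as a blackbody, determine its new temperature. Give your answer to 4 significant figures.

T₂ ≈ 1.187×10⁴ K

P ∝ T⁴, so T₂/T₁ = (P₂/P₁)^(1/4) = (8.39)^(1/4) = 1.70193.
T₂ = 6974 × 1.70193 = 1.187×10⁴ K.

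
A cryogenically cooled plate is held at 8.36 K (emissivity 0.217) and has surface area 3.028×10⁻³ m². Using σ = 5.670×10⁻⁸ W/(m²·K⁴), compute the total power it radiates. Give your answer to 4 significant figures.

Area A = 3.028×10⁻³ m².
P = εσAT⁴ = 0.217 × 5.670×10⁻⁸ × 3.028×10⁻³ × (8.36)⁴ = 1.820×10⁻⁷ W.

P ≈ 1.820×10⁻⁷ W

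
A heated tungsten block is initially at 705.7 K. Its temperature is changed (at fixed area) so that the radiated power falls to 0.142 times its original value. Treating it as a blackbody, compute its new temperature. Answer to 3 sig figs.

T₂ ≈ 433 K

P ∝ T⁴, so T₂/T₁ = (P₂/P₁)^(1/4) = (0.142)^(1/4) = 0.613864.
T₂ = 705.7 × 0.613864 = 433 K.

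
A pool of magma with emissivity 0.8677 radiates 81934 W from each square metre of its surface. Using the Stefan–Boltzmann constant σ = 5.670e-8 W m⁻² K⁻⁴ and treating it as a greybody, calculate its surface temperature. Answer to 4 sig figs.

T ≈ 1136 K

I = εσT⁴, so T = (I/εσ)^(1/4) = (81934/(0.8677×5.670×10⁻⁸))^(1/4) = 1136 K.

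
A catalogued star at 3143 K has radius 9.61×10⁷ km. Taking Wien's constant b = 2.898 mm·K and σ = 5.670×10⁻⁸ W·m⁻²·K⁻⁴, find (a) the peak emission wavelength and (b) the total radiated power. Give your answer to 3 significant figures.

λ_max ≈ 0.922 μm; P ≈ 6.42×10²⁹ W

(a) λ_max = b/T = 2.898×10⁻³/3143 = 9.220×10⁻⁷ m = 0.922 μm.
Surface area A = 4πR² = 4π(9.61×10¹⁰ m)² = 1.16053×10²³ m².
(b) P = σAT⁴ = 5.670×10⁻⁸×1.16053×10²³×(3143)⁴ = 6.42×10²⁹ W.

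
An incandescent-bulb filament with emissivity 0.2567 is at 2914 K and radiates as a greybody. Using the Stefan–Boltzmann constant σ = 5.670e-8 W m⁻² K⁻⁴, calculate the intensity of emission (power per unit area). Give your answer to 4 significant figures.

Stefan–Boltzmann: I = εσT⁴ = 0.2567 × 5.670×10⁻⁸ × (2914)⁴ = 1.049×10⁶ W/m².

I ≈ 1.049×10⁶ W/m²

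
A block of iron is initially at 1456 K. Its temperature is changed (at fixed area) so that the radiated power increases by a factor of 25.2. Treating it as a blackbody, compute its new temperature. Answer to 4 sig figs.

T₂ ≈ 3262 K

P ∝ T⁴, so T₂/T₁ = (P₂/P₁)^(1/4) = (25.2)^(1/4) = 2.24053.
T₂ = 1456 × 2.24053 = 3262 K.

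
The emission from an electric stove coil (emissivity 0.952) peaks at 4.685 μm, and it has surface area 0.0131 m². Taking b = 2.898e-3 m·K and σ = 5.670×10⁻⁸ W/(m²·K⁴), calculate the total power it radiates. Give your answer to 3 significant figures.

P ≈ 104 W

Wien's law: T = b/λ_max = 2.898×10⁻³/4.685×10⁻⁶ = 618.570 K.
Area A = 0.0131 m².
Then P = εσAT⁴ = 0.952×5.670×10⁻⁸×0.0131×(618.570)⁴ = 104 W.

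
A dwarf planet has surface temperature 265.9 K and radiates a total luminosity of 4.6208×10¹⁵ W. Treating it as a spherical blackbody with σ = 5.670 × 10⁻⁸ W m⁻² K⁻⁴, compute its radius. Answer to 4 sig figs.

L = 4πR²σT⁴ ⇒ R = √(L/(4πσT⁴)).
σT⁴ = 283.437 W/m², so R = √(4.6208×10¹⁵/(4π×283.437)) = 1.139×10⁶ m.

R ≈ 1.139×10⁶ m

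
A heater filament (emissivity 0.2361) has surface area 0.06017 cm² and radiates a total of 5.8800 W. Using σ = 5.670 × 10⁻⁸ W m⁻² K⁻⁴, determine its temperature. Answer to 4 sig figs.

T ≈ 2923 K

Area A = 0.06017 cm² = 6.017×10⁻⁶ m².
P = εσAT⁴ ⇒ T = (P/(εσA))^(1/4) = (5.8800/(0.2361×5.670×10⁻⁸×6.017×10⁻⁶))^(1/4) = 2923 K.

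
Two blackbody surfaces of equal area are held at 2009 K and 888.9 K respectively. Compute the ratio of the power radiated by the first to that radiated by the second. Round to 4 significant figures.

P₁/P₂ ≈ 26.09

With equal areas, P₁/P₂ = (T₁/T₂)⁴ = (2009/888.9)⁴ = 26.09.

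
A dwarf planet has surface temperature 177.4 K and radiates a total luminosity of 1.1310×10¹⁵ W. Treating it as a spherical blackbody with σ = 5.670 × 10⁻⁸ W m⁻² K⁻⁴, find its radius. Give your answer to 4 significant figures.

L = 4πR²σT⁴ ⇒ R = √(L/(4πσT⁴)).
σT⁴ = 56.1562 W/m², so R = √(1.1310×10¹⁵/(4π×56.1562)) = 1.266×10⁶ m.

R ≈ 1.266×10⁶ m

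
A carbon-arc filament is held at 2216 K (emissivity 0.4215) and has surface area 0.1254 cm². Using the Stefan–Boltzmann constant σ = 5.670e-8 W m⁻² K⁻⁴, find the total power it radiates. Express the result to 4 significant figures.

P ≈ 7.227 W

Area A = 0.1254 cm² = 1.254×10⁻⁵ m².
P = εσAT⁴ = 0.4215 × 5.670×10⁻⁸ × 1.254×10⁻⁵ × (2216)⁴ = 7.227 W.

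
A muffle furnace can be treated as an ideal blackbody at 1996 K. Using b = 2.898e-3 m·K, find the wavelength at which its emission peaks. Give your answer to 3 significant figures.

λ_max ≈ 1.45×10³ nm

Wien's displacement law: λ_max = b/T = (2.898×10⁻³ m·K)/(1996 K) = 1.452×10⁻⁶ m.
That is 1.45×10³ nm, in the infrared range.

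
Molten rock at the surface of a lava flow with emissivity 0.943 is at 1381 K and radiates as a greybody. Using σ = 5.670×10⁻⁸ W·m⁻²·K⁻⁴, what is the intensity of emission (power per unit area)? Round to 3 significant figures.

Stefan–Boltzmann: I = εσT⁴ = 0.943 × 5.670×10⁻⁸ × (1381)⁴ = 1.94×10⁵ W/m².

I ≈ 1.94×10⁵ W/m²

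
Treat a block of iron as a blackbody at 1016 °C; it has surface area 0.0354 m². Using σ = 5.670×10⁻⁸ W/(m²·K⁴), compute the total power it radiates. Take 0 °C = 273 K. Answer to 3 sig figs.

T = 1016 °C + 273 = 1289 K.
Area A = 0.0354 m².
P = σAT⁴ = 5.670×10⁻⁸ × 0.0354 × (1289)⁴ = 5.54×10³ W.

P ≈ 5.54×10³ W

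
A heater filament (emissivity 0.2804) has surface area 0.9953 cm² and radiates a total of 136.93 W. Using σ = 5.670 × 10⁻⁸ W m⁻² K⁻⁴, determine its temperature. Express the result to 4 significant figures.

Area A = 0.9953 cm² = 9.953×10⁻⁵ m².
P = εσAT⁴ ⇒ T = (P/(εσA))^(1/4) = (136.93/(0.2804×5.670×10⁻⁸×9.953×10⁻⁵))^(1/4) = 3050 K.

T ≈ 3050 K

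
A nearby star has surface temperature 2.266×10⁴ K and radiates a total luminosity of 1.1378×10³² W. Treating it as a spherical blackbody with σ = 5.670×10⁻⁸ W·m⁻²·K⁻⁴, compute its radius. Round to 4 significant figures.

R ≈ 2.461×10¹⁰ m

L = 4πR²σT⁴ ⇒ R = √(L/(4πσT⁴)).
σT⁴ = 1.49494×10¹⁰ W/m², so R = √(1.1378×10³²/(4π×1.49494×10¹⁰)) = 2.461×10¹⁰ m.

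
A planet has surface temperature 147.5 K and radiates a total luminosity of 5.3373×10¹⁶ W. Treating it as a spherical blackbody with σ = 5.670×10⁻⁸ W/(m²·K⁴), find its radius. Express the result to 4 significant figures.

L = 4πR²σT⁴ ⇒ R = √(L/(4πσT⁴)).
σT⁴ = 26.8381 W/m², so R = √(5.3373×10¹⁶/(4π×26.8381)) = 1.258×10⁷ m.

R ≈ 1.258×10⁷ m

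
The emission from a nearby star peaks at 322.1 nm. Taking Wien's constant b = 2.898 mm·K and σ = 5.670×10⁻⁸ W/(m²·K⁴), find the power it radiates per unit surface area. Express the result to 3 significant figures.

Wien's law: T = b/λ_max = 2.898×10⁻³/3.221×10⁻⁷ = 8997.21 K.
Then I = σT⁴ = 5.670×10⁻⁸×(8997.21)⁴ = 3.72×10⁸ W/m².

I ≈ 3.72×10⁸ W/m²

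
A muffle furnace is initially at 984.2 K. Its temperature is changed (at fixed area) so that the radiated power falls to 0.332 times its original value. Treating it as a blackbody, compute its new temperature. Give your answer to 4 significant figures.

P ∝ T⁴, so T₂/T₁ = (P₂/P₁)^(1/4) = (0.332)^(1/4) = 0.759075.
T₂ = 984.2 × 0.759075 = 747.1 K.

T₂ ≈ 747.1 K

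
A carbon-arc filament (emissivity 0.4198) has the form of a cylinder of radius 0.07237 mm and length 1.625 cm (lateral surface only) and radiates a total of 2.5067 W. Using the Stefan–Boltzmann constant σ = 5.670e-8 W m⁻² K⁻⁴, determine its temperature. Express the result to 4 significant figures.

Lateral area A = 2πrL = 2π×7.237×10⁻⁵×0.01625 = 7.38910×10⁻⁶ m².
P = εσAT⁴ ⇒ T = (P/(εσA))^(1/4) = (2.5067/(0.4198×5.670×10⁻⁸×7.38910×10⁻⁶))^(1/4) = 1943 K.

T ≈ 1943 K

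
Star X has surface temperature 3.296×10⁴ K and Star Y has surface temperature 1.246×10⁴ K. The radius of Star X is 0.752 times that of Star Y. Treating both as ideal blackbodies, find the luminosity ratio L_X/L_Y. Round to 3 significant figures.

L ∝ R²T⁴, so L_X/L_Y = (R_X/R_Y)²(T_X/T_Y)⁴ = (0.752)² × (3.296×10⁴/1.246×10⁴)⁴ = 0.565504 × 48.9640 = 27.7.

L_X/L_Y ≈ 27.7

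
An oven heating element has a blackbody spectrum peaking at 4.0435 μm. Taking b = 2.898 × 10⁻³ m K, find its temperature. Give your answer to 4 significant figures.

Wien's law gives T = b/λ_max = (2.898×10⁻³ m·K)/(4.0435×10⁻⁶ m) = 716.7 K.

T ≈ 716.7 K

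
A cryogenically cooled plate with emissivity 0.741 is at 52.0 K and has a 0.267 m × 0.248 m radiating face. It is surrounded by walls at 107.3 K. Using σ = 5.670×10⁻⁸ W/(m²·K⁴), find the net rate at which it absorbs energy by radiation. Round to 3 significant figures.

Net gain ≈ 0.348 W

Area A = 0.267 × 0.248 = 0.066216 m².
Net radiated power P_net = εσA(T⁴ − T₀⁴) = 0.741×5.670×10⁻⁸×0.066216×(52.0⁴ − 107.3⁴).
T⁴ − T₀⁴ = 7.31162×10⁶ − 1.32556×10⁸ = -1.25244×10⁸ K⁴, so P_net = -0.348 W — negative, meaning a net gain of 0.348 W.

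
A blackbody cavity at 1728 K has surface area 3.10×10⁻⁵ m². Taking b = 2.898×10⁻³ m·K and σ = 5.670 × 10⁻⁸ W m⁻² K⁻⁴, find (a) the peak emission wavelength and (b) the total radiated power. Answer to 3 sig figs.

(a) λ_max = b/T = 2.898×10⁻³/1728 = 1.677×10⁻⁶ m = 1.68×10³ nm.
Area A = 3.10×10⁻⁵ m².
(b) P = σAT⁴ = 5.670×10⁻⁸×3.10×10⁻⁵×(1728)⁴ = 15.7 W.

λ_max ≈ 1.68×10³ nm; P ≈ 15.7 W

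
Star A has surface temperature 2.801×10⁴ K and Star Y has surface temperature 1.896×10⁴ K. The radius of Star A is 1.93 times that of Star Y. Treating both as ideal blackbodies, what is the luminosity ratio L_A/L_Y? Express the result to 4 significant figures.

L ∝ R²T⁴, so L_A/L_Y = (R_A/R_Y)²(T_A/T_Y)⁴ = (1.93)² × (2.801×10⁴/1.896×10⁴)⁴ = 3.7249 × 4.76320 = 17.74.

L_A/L_Y ≈ 17.74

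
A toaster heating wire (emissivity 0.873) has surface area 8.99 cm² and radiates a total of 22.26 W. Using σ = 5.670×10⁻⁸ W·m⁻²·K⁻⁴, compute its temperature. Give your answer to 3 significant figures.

Area A = 8.99 cm² = 8.99×10⁻⁴ m².
P = εσAT⁴ ⇒ T = (P/(εσA))^(1/4) = (22.26/(0.873×5.670×10⁻⁸×8.99×10⁻⁴))^(1/4) = 841 K.

T ≈ 841 K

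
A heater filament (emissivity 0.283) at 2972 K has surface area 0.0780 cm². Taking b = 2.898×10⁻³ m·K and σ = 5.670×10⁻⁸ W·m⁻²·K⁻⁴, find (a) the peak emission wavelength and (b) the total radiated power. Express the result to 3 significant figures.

λ_max ≈ 975 nm; P ≈ 9.76 W

(a) λ_max = b/T = 2.898×10⁻³/2972 = 9.751×10⁻⁷ m = 975 nm.
Area A = 0.0780 cm² = 7.80×10⁻⁶ m².
(b) P = εσAT⁴ = 0.283×5.670×10⁻⁸×7.80×10⁻⁶×(2972)⁴ = 9.76 W.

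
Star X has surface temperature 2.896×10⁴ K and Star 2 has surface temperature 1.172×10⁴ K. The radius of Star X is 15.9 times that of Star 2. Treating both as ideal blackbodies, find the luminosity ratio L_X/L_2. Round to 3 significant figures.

L_X/L_2 ≈ 9.42×10³

L ∝ R²T⁴, so L_X/L_2 = (R_X/R_2)²(T_X/T_2)⁴ = (15.9)² × (2.896×10⁴/1.172×10⁴)⁴ = 252.81 × 37.2807 = 9.42×10³.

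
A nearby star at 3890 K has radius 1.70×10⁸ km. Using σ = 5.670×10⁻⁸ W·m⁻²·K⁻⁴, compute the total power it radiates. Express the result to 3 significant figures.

P ≈ 4.72×10³⁰ W

Surface area A = 4πR² = 4π(1.70×10¹¹ m)² = 3.63168×10²³ m².
P = σAT⁴ = 5.670×10⁻⁸ × 3.63168×10²³ × (3890)⁴ = 4.72×10³⁰ W.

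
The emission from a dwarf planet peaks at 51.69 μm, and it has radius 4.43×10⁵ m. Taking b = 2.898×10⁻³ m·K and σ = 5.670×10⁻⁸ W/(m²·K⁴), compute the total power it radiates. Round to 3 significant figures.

Wien's law: T = b/λ_max = 2.898×10⁻³/5.169×10⁻⁵ = 56.0650 K.
Surface area A = 4πR² = 4π(4.43×10⁵ m)² = 2.46614×10¹² m².
Then P = σAT⁴ = 5.670×10⁻⁸×2.46614×10¹²×(56.0650)⁴ = 1.38×10¹² W.

P ≈ 1.38×10¹² W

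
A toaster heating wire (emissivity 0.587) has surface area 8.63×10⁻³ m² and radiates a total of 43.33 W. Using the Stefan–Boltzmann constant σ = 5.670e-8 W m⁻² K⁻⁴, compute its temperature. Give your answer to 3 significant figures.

T ≈ 623 K

Area A = 8.63×10⁻³ m².
P = εσAT⁴ ⇒ T = (P/(εσA))^(1/4) = (43.33/(0.587×5.670×10⁻⁸×8.63×10⁻³))^(1/4) = 623 K.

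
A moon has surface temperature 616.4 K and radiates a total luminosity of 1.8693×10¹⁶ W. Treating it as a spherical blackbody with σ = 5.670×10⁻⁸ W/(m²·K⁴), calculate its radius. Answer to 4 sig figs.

R ≈ 4.263×10⁵ m

L = 4πR²σT⁴ ⇒ R = √(L/(4πσT⁴)).
σT⁴ = 8185.28 W/m², so R = √(1.8693×10¹⁶/(4π×8185.28)) = 4.263×10⁵ m.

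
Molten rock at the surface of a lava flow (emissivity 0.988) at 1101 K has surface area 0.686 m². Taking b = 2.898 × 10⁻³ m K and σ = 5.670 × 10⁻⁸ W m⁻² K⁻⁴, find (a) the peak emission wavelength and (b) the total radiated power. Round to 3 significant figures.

(a) λ_max = b/T = 2.898×10⁻³/1101 = 2.632×10⁻⁶ m = 2.63 μm.
Area A = 0.686 m².
(b) P = εσAT⁴ = 0.988×5.670×10⁻⁸×0.686×(1101)⁴ = 5.65×10⁴ W.

λ_max ≈ 2.63 μm; P ≈ 5.65×10⁴ W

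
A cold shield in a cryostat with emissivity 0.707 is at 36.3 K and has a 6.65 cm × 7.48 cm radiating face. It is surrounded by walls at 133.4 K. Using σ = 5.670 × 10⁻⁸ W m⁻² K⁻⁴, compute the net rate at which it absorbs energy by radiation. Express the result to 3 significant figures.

Area A = 0.0665 × 0.0748 = 4.9742×10⁻³ m².
Net radiated power P_net = εσA(T⁴ − T₀⁴) = 0.707×5.670×10⁻⁸×4.9742×10⁻³×(36.3⁴ − 133.4⁴).
T⁴ − T₀⁴ = 1.73631×10⁶ − 3.16682×10⁸ = -3.14946×10⁸ K⁴, so P_net = -0.0628 W — negative, meaning a net gain of 0.0628 W.

Net gain ≈ 0.0628 W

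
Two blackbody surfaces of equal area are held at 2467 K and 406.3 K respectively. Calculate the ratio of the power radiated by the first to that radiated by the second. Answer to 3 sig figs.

With equal areas, P₁/P₂ = (T₁/T₂)⁴ = (2467/406.3)⁴ = 1.36×10³.

P₁/P₂ ≈ 1.36×10³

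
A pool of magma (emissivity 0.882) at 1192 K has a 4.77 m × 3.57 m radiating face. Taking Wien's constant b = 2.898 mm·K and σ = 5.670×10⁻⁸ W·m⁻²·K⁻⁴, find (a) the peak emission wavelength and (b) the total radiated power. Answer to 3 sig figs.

(a) λ_max = b/T = 2.898×10⁻³/1192 = 2.431×10⁻⁶ m = 2.43 μm.
Area A = 4.77 × 3.57 = 17.0289 m².
(b) P = εσAT⁴ = 0.882×5.670×10⁻⁸×17.0289×(1192)⁴ = 1.72×10⁶ W.

λ_max ≈ 2.43 μm; P ≈ 1.72×10⁶ W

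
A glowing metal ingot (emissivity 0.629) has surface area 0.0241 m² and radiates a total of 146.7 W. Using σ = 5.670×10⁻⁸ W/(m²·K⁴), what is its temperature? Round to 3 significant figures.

Area A = 0.0241 m².
P = εσAT⁴ ⇒ T = (P/(εσA))^(1/4) = (146.7/(0.629×5.670×10⁻⁸×0.0241))^(1/4) = 643 K.

T ≈ 643 K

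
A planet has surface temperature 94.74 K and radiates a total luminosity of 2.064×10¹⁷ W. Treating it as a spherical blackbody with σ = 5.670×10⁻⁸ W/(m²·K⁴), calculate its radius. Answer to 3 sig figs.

L = 4πR²σT⁴ ⇒ R = √(L/(4πσT⁴)).
σT⁴ = 4.56790 W/m², so R = √(2.064×10¹⁷/(4π×4.56790)) = 6.00×10⁷ m.

R ≈ 6.00×10⁷ m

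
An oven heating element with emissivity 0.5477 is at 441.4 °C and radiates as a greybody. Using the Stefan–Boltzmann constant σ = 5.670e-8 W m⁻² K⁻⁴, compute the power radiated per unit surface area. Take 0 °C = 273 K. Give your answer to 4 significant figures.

T = 441.4 °C + 273 = 714.4 K.
Stefan–Boltzmann: I = εσT⁴ = 0.5477 × 5.670×10⁻⁸ × (714.4)⁴ = 8089 W/m².

I ≈ 8089 W/m²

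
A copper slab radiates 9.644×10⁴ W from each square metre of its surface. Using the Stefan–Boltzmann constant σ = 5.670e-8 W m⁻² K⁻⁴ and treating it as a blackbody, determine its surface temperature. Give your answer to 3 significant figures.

T ≈ 1.14×10³ K

I = σT⁴, so T = (I/σ)^(1/4) = (9.644×10⁴/(5.670×10⁻⁸))^(1/4) = 1.14×10³ K.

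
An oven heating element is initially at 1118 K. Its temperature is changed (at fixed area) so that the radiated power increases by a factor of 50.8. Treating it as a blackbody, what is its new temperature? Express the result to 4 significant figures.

P ∝ T⁴, so T₂/T₁ = (P₂/P₁)^(1/4) = (50.8)^(1/4) = 2.66972.
T₂ = 1118 × 2.66972 = 2985 K.

T₂ ≈ 2985 K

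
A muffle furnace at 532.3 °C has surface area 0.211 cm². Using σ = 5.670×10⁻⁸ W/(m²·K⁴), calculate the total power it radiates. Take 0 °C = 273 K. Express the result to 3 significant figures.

P ≈ 0.503 W

T = 532.3 °C + 273 = 805.3 K.
Area A = 0.211 cm² = 2.11×10⁻⁵ m².
P = σAT⁴ = 5.670×10⁻⁸ × 2.11×10⁻⁵ × (805.3)⁴ = 0.503 W.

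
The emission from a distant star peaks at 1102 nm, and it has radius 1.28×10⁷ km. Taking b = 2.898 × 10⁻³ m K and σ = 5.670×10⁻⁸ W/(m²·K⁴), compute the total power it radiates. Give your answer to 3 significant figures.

P ≈ 5.58×10²⁷ W

Wien's law: T = b/λ_max = 2.898×10⁻³/1.102×10⁻⁶ = 2629.76 K.
Surface area A = 4πR² = 4π(1.28×10¹⁰ m)² = 2.05887×10²¹ m².
Then P = σAT⁴ = 5.670×10⁻⁸×2.05887×10²¹×(2629.76)⁴ = 5.58×10²⁷ W.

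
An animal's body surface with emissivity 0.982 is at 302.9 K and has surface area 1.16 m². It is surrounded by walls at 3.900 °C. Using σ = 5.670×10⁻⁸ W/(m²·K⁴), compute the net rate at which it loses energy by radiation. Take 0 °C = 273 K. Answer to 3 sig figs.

Net loss ≈ 164 W

Surroundings: T = 3.900 °C + 273 = 276.900 K.
Area A = 1.16 m².
Net radiated power P_net = εσA(T⁴ − T₀⁴) = 0.982×5.670×10⁻⁸×1.16×(302.9⁴ − 276.900⁴).
T⁴ − T₀⁴ = 8.41777×10⁹ − 5.87884×10⁹ = 2.53893×10⁹ K⁴, so P_net = 164 W.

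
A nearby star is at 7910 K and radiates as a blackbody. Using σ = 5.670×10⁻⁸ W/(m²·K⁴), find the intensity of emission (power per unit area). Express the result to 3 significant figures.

Stefan–Boltzmann: I = σT⁴ = 5.670×10⁻⁸ × (7910)⁴ = 2.22×10⁸ W/m².

I ≈ 2.22×10⁸ W/m²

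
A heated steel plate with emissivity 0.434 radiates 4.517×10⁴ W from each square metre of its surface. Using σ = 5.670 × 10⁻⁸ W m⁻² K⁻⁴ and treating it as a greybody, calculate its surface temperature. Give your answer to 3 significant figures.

T ≈ 1.16×10³ K

I = εσT⁴, so T = (I/εσ)^(1/4) = (4.517×10⁴/(0.434×5.670×10⁻⁸))^(1/4) = 1.16×10³ K.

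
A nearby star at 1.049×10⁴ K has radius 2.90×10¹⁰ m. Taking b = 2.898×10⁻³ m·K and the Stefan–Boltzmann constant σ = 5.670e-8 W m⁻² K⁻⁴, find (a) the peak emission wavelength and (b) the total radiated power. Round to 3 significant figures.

λ_max ≈ 276 nm; P ≈ 7.26×10³⁰ W

(a) λ_max = b/T = 2.898×10⁻³/1.049×10⁴ = 2.763×10⁻⁷ m = 276 nm.
Surface area A = 4πR² = 4π(2.90×10¹⁰ m)² = 1.05683×10²² m².
(b) P = σAT⁴ = 5.670×10⁻⁸×1.05683×10²²×(1.049×10⁴)⁴ = 7.26×10³⁰ W.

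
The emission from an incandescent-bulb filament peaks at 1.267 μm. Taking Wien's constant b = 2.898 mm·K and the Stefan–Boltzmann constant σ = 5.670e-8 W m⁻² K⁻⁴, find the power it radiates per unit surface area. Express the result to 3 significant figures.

Wien's law: T = b/λ_max = 2.898×10⁻³/1.267×10⁻⁶ = 2287.29 K.
Then I = σT⁴ = 5.670×10⁻⁸×(2287.29)⁴ = 1.55×10⁶ W/m².

I ≈ 1.55×10⁶ W/m²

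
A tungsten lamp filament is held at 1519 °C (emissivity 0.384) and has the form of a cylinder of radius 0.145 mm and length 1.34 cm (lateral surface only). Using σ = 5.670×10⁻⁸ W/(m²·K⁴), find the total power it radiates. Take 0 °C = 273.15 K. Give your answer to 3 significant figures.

P ≈ 2.74 W

T = 1519 °C + 273.15 = 1792.15 K.
Lateral area A = 2πrL = 2π×1.45×10⁻⁴×0.0134 = 1.22082×10⁻⁵ m².
P = εσAT⁴ = 0.384 × 5.670×10⁻⁸ × 1.22082×10⁻⁵ × (1792.15)⁴ = 2.74 W.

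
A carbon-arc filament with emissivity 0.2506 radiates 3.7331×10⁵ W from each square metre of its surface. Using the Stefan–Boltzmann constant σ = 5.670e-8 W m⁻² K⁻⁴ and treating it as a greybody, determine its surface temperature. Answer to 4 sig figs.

I = εσT⁴, so T = (I/εσ)^(1/4) = (3.7331×10⁵/(0.2506×5.670×10⁻⁸))^(1/4) = 2264 K.

T ≈ 2264 K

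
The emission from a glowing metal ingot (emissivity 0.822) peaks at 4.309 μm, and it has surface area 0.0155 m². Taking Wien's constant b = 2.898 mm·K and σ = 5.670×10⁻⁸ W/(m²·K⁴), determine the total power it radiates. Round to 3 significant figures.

Wien's law: T = b/λ_max = 2.898×10⁻³/4.309×10⁻⁶ = 672.546 K.
Area A = 0.0155 m².
Then P = εσAT⁴ = 0.822×5.670×10⁻⁸×0.0155×(672.546)⁴ = 148 W.

P ≈ 148 W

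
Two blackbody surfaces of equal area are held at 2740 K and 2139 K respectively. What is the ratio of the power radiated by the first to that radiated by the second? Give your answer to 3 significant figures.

With equal areas, P₁/P₂ = (T₁/T₂)⁴ = (2740/2139)⁴ = 2.69.

P₁/P₂ ≈ 2.69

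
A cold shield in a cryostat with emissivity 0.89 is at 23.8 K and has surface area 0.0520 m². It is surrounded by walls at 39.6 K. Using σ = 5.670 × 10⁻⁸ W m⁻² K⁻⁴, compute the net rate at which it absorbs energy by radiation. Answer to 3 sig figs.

Net gain ≈ 5.61×10⁻³ W

Area A = 0.0520 m².
Net radiated power P_net = εσA(T⁴ − T₀⁴) = 0.89×5.670×10⁻⁸×0.0520×(23.8⁴ − 39.6⁴).
T⁴ − T₀⁴ = 3.20854×10⁵ − 2.45913×10⁶ = -2.13828×10⁶ K⁴, so P_net = -5.61×10⁻³ W — negative, meaning a net gain of 5.61×10⁻³ W.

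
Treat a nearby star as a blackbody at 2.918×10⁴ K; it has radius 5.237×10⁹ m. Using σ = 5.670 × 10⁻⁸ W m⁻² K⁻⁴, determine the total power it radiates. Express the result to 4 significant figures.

P ≈ 1.417×10³¹ W

Surface area A = 4πR² = 4π(5.237×10⁹ m)² = 3.44647×10²⁰ m².
P = σAT⁴ = 5.670×10⁻⁸ × 3.44647×10²⁰ × (2.918×10⁴)⁴ = 1.417×10³¹ W.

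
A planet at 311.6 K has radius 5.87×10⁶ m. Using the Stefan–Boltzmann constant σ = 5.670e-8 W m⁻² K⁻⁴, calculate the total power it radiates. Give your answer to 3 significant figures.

Surface area A = 4πR² = 4π(5.87×10⁶ m)² = 4.32998×10¹⁴ m².
P = σAT⁴ = 5.670×10⁻⁸ × 4.32998×10¹⁴ × (311.6)⁴ = 2.31×10¹⁷ W.

P ≈ 2.31×10¹⁷ W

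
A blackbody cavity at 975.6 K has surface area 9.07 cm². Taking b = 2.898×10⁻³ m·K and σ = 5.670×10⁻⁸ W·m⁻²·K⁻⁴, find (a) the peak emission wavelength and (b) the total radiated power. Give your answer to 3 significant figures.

(a) λ_max = b/T = 2.898×10⁻³/975.6 = 2.970×10⁻⁶ m = 2.97×10³ nm.
Area A = 9.07 cm² = 9.07×10⁻⁴ m².
(b) P = σAT⁴ = 5.670×10⁻⁸×9.07×10⁻⁴×(975.6)⁴ = 46.6 W.

λ_max ≈ 2.97×10³ nm; P ≈ 46.6 W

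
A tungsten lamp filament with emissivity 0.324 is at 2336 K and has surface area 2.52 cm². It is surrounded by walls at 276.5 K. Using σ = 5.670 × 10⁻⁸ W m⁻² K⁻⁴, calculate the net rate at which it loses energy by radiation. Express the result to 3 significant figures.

Area A = 2.52 cm² = 2.52×10⁻⁴ m².
Net radiated power P_net = εσA(T⁴ − T₀⁴) = 0.324×5.670×10⁻⁸×2.52×10⁻⁴×(2336⁴ − 276.5⁴).
T⁴ − T₀⁴ = 2.97777×10¹³ − 5.84495×10⁹ = 2.97719×10¹³ K⁴, so P_net = 138 W.

Net loss ≈ 138 W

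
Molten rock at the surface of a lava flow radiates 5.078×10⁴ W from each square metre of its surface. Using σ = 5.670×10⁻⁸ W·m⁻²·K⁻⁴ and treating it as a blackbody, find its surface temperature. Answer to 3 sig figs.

T ≈ 973 K

I = σT⁴, so T = (I/σ)^(1/4) = (5.078×10⁴/(5.670×10⁻⁸))^(1/4) = 973 K.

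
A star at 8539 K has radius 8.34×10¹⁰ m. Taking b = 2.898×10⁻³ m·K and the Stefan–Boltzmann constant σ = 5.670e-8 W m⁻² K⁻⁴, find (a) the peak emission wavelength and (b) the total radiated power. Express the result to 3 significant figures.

(a) λ_max = b/T = 2.898×10⁻³/8539 = 3.394×10⁻⁷ m = 339 nm.
Surface area A = 4πR² = 4π(8.34×10¹⁰ m)² = 8.74061×10²² m².
(b) P = σAT⁴ = 5.670×10⁻⁸×8.74061×10²²×(8539)⁴ = 2.63×10³¹ W.

λ_max ≈ 339 nm; P ≈ 2.63×10³¹ W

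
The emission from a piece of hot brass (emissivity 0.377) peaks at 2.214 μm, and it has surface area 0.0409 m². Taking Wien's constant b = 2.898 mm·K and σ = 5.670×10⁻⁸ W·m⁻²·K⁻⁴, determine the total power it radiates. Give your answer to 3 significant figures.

P ≈ 2.57×10³ W

Wien's law: T = b/λ_max = 2.898×10⁻³/2.214×10⁻⁶ = 1308.94 K.
Area A = 0.0409 m².
Then P = εσAT⁴ = 0.377×5.670×10⁻⁸×0.0409×(1308.94)⁴ = 2.57×10³ W.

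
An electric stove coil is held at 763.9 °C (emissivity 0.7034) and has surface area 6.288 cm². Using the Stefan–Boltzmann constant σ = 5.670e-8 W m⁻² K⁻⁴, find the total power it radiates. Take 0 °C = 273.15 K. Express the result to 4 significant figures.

T = 763.9 °C + 273.15 = 1037.05 K.
Area A = 6.288 cm² = 6.288×10⁻⁴ m².
P = εσAT⁴ = 0.7034 × 5.670×10⁻⁸ × 6.288×10⁻⁴ × (1037.05)⁴ = 29.01 W.

P ≈ 29.01 W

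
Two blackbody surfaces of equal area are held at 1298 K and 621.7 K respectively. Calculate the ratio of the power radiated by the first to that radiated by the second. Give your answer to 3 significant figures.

With equal areas, P₁/P₂ = (T₁/T₂)⁴ = (1298/621.7)⁴ = 19.0.

P₁/P₂ ≈ 19.0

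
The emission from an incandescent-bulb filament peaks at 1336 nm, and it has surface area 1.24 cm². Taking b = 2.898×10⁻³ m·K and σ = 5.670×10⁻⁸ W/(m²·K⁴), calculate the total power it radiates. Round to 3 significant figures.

P ≈ 156 W

Wien's law: T = b/λ_max = 2.898×10⁻³/1.336×10⁻⁶ = 2169.16 K.
Area A = 1.24 cm² = 1.24×10⁻⁴ m².
Then P = σAT⁴ = 5.670×10⁻⁸×1.24×10⁻⁴×(2169.16)⁴ = 156 W.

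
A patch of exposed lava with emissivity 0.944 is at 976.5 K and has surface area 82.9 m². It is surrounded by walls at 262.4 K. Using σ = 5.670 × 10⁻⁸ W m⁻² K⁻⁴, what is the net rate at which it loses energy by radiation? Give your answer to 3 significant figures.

Net loss ≈ 4.01×10⁶ W

Area A = 82.9 m².
Net radiated power P_net = εσA(T⁴ − T₀⁴) = 0.944×5.670×10⁻⁸×82.9×(976.5⁴ − 262.4⁴).
T⁴ − T₀⁴ = 9.09262×10¹¹ − 4.74084×10⁹ = 9.04521×10¹¹ K⁴, so P_net = 4.01×10⁶ W.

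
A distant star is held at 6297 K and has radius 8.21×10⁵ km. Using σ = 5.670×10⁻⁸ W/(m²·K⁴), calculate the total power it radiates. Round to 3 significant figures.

P ≈ 7.55×10²⁶ W

Surface area A = 4πR² = 4π(8.21×10⁸ m)² = 8.47025×10¹⁸ m².
P = σAT⁴ = 5.670×10⁻⁸ × 8.47025×10¹⁸ × (6297)⁴ = 7.55×10²⁶ W.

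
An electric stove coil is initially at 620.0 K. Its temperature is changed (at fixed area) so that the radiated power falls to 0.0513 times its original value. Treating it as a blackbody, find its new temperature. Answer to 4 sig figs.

T₂ ≈ 295.1 K

P ∝ T⁴, so T₂/T₁ = (P₂/P₁)^(1/4) = (0.0513)^(1/4) = 0.475915.
T₂ = 620.0 × 0.475915 = 295.1 K.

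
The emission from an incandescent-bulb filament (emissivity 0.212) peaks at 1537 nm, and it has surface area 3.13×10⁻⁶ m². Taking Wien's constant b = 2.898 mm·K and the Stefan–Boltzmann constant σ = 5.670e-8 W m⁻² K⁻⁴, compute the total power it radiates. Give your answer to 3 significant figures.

P ≈ 0.476 W

Wien's law: T = b/λ_max = 2.898×10⁻³/1.537×10⁻⁶ = 1885.49 K.
Area A = 3.13×10⁻⁶ m².
Then P = εσAT⁴ = 0.212×5.670×10⁻⁸×3.13×10⁻⁶×(1885.49)⁴ = 0.476 W.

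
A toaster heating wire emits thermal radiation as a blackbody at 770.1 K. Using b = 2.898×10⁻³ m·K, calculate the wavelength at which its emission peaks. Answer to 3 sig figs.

Wien's displacement law: λ_max = b/T = (2.898×10⁻³ m·K)/(770.1 K) = 3.763×10⁻⁶ m.
That is 3.76 μm, in the infrared range.

λ_max ≈ 3.76 μm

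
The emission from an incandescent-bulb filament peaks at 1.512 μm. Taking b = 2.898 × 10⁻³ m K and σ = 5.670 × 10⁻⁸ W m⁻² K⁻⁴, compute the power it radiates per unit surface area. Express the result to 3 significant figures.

Wien's law: T = b/λ_max = 2.898×10⁻³/1.512×10⁻⁶ = 1916.67 K.
Then I = σT⁴ = 5.670×10⁻⁸×(1916.67)⁴ = 7.65×10⁵ W/m².

I ≈ 7.65×10⁵ W/m²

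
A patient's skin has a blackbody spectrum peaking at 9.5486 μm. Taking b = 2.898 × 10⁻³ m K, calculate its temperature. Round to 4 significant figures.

Wien's law gives T = b/λ_max = (2.898×10⁻³ m·K)/(9.5486×10⁻⁶ m) = 303.5 K.

T ≈ 303.5 K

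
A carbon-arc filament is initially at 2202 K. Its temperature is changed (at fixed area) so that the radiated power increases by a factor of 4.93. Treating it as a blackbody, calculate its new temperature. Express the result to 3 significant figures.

P ∝ T⁴, so T₂/T₁ = (P₂/P₁)^(1/4) = (4.93)^(1/4) = 1.49009.
T₂ = 2202 × 1.49009 = 3.28×10³ K.

T₂ ≈ 3.28×10³ K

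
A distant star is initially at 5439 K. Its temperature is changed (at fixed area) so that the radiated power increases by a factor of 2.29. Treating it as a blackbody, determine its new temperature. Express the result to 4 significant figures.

T₂ ≈ 6691 K

P ∝ T⁴, so T₂/T₁ = (P₂/P₁)^(1/4) = (2.29)^(1/4) = 1.23015.
T₂ = 5439 × 1.23015 = 6691 K.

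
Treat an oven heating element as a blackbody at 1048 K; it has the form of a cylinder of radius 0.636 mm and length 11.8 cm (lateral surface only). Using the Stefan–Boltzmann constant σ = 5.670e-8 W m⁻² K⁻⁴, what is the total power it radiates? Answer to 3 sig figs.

P ≈ 32.3 W

Lateral area A = 2πrL = 2π×6.36×10⁻⁴×0.118 = 4.71540×10⁻⁴ m².
P = σAT⁴ = 5.670×10⁻⁸ × 4.71540×10⁻⁴ × (1048)⁴ = 32.3 W.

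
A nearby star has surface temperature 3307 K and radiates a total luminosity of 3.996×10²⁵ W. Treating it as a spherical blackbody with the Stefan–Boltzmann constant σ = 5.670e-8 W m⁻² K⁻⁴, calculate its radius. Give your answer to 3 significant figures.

R ≈ 6.85×10⁸ m

L = 4πR²σT⁴ ⇒ R = √(L/(4πσT⁴)).
σT⁴ = 6.78141×10⁶ W/m², so R = √(3.996×10²⁵/(4π×6.78141×10⁶)) = 6.85×10⁸ m.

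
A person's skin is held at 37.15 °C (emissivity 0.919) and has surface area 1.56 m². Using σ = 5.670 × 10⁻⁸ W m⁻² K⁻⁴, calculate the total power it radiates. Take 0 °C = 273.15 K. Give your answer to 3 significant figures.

T = 37.15 °C + 273.15 = 310.30 K.
Area A = 1.56 m².
P = εσAT⁴ = 0.919 × 5.670×10⁻⁸ × 1.56 × (310.30)⁴ = 754 W.

P ≈ 754 W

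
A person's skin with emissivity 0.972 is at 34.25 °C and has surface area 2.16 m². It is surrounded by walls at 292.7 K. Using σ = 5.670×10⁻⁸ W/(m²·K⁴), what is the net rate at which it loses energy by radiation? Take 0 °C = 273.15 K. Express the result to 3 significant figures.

Net loss ≈ 189 W

T = 34.25 °C + 273.15 = 307.40 K.
Area A = 2.16 m².
Net radiated power P_net = εσA(T⁴ − T₀⁴) = 0.972×5.670×10⁻⁸×2.16×(307.40⁴ − 292.7⁴).
T⁴ − T₀⁴ = 8.92926×10⁹ − 7.33991×10⁹ = 1.58935×10⁹ K⁴, so P_net = 189 W.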